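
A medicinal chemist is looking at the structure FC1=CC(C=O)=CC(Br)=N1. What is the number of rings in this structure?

1

In SMILES, each pair of matching ring-closure digits denotes one ring-closing bond; the number of such bonds equals the number of independent rings.
Ring-closure bonds here: 1.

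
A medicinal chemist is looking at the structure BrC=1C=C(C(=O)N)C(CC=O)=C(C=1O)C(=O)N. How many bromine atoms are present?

1

Scan the SMILES for Br atoms (remember two-letter symbols like Cl and Br are single atoms).
Bromine count: 1.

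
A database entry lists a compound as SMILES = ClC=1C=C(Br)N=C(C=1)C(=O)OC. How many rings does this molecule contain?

1

In SMILES, each pair of matching ring-closure digits denotes one ring-closing bond; the number of such bonds equals the number of independent rings.
Ring-closure bonds here: 1.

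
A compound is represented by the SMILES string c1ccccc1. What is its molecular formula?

Walk through each heavy atom and fill implicit hydrogens from standard valence (C 4, N 3, O 2, S 2, halogen 1); for lowercase aromatic atoms, an aromatic c carries 1 H when it has two neighbours and 0 H with three, and aromatic n carries 0 H:
  atom 1: aromatic c, 2 neighbours → 1 H
  atom 2: aromatic c, 2 neighbours → 1 H
  atom 3: aromatic c, 2 neighbours → 1 H
  atom 4: aromatic c, 2 neighbours → 1 H
  atom 5: aromatic c, 2 neighbours → 1 H
  atom 6: aromatic c, 2 neighbours → 1 H
Totals → C:6, H:6.

C6H6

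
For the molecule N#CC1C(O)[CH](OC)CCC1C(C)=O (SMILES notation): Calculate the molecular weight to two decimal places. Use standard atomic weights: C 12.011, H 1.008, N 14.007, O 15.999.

First, the molecular formula is C10H15NO3 (counting implicit H from valence).
  C: 10 × 12.011 = 120.110
  H: 15 × 1.008 = 15.120
  N: 1 × 14.007 = 14.007
  O: 3 × 15.999 = 47.997
Sum: 10×12.011 + 15×1.008 + 1×14.007 + 3×15.999 = 197.234 → 197.23 g/mol.

197.23 g/mol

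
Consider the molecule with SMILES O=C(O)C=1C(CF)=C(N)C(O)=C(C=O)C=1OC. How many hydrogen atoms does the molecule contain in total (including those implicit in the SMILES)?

Walk through each heavy atom and fill implicit hydrogens from standard valence (C 4, N 3, O 2, S 2, halogen 1):
  atom 1: O, bond orders sum to 2 (valence 2) → 0 H
  atom 2: C, bond orders sum to 4 (valence 4) → 0 H
  atom 3: O, bond orders sum to 1 (valence 2) → 1 H
  atom 4: C, bond orders sum to 4 (valence 4) → 0 H
  atom 5: C, bond orders sum to 4 (valence 4) → 0 H
  atom 6: C, bond orders sum to 2 (valence 4) → 2 H
  atom 7: F (halogen, monovalent) → 0 H
  atom 8: C, bond orders sum to 4 (valence 4) → 0 H
  atom 9: N, bond orders sum to 1 (valence 3) → 2 H
  atom 10: C, bond orders sum to 4 (valence 4) → 0 H
  atom 11: O, bond orders sum to 1 (valence 2) → 1 H
  atom 12: C, bond orders sum to 4 (valence 4) → 0 H
  atom 13: C, bond orders sum to 3 (valence 4) → 1 H
  atom 14: O, bond orders sum to 2 (valence 2) → 0 H
  atom 15: C, bond orders sum to 4 (valence 4) → 0 H
  atom 16: O, bond orders sum to 2 (valence 2) → 0 H
  atom 17: C, bond orders sum to 1 (valence 4) → 3 H
Total hydrogens: 10.

10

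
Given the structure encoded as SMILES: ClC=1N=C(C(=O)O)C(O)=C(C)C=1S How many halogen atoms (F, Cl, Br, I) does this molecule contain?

1

Halogen atoms appear at heavy-atom position 1 (1×Cl).
Other groups present: 1 carboxylic acid, 1 hydroxyl, 1 thiol.
Halogen count: 1.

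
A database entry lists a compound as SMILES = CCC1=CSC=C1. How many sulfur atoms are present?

1

Scan the SMILES for S atoms (remember two-letter symbols like Cl and Br are single atoms).
Sulfur count: 1.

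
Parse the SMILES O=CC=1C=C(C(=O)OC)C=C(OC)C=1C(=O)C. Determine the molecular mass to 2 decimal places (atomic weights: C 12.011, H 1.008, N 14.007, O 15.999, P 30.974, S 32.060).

236.22 g/mol

First, the molecular formula is C12H12O5 (counting implicit H from valence).
  C: 12 × 12.011 = 144.132
  H: 12 × 1.008 = 12.096
  O: 5 × 15.999 = 79.995
Sum: 12×12.011 + 12×1.008 + 5×15.999 = 236.223 → 236.22 g/mol.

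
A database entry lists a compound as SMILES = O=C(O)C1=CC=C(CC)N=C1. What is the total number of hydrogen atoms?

Walk through each heavy atom and fill implicit hydrogens from standard valence (C 4, N 3, O 2, S 2, halogen 1):
  atom 1: O, bond orders sum to 2 (valence 2) → 0 H
  atom 2: C, bond orders sum to 4 (valence 4) → 0 H
  atom 3: O, bond orders sum to 1 (valence 2) → 1 H
  atom 4: C, bond orders sum to 4 (valence 4) → 0 H
  atom 5: C, bond orders sum to 3 (valence 4) → 1 H
  atom 6: C, bond orders sum to 3 (valence 4) → 1 H
  atom 7: C, bond orders sum to 4 (valence 4) → 0 H
  atom 8: C, bond orders sum to 2 (valence 4) → 2 H
  atom 9: C, bond orders sum to 1 (valence 4) → 3 H
  atom 10: N, bond orders sum to 3 (valence 3) → 0 H
  atom 11: C, bond orders sum to 3 (valence 4) → 1 H
Total hydrogens: 9.

9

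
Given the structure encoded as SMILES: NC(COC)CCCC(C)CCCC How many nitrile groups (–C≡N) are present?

Scan the SMILES for the nitrile motif — none present.
Groups that are present: 1 ether, 1 primary amine.

0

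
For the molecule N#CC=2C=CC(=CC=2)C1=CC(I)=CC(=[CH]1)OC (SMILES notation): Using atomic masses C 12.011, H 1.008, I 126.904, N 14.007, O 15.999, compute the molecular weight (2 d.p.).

First, the molecular formula is C14H10INO (counting implicit H from valence).
  C: 14 × 12.011 = 168.154
  H: 10 × 1.008 = 10.080
  I: 1 × 126.904 = 126.904
  N: 1 × 14.007 = 14.007
  O: 1 × 15.999 = 15.999
Sum: 14×12.011 + 10×1.008 + 1×126.904 + 1×14.007 + 1×15.999 = 335.144 → 335.14 g/mol.

335.14 g/mol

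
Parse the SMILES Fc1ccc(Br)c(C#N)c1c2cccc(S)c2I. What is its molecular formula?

Walk through each heavy atom and fill implicit hydrogens from standard valence (C 4, N 3, O 2, S 2, halogen 1); for lowercase aromatic atoms, an aromatic c carries 1 H when it has two neighbours and 0 H with three, and aromatic n carries 0 H:
  atom 1: F (halogen, monovalent) → 0 H
  atom 2: aromatic c, 3 neighbours → 0 H
  atom 3: aromatic c, 2 neighbours → 1 H
  atom 4: aromatic c, 2 neighbours → 1 H
  atom 5: aromatic c, 3 neighbours → 0 H
  atom 6: Br (halogen, monovalent) → 0 H
  atom 7: aromatic c, 3 neighbours → 0 H
  atom 8: C, bond orders sum to 4 (valence 4) → 0 H
  atom 9: N, bond orders sum to 3 (valence 3) → 0 H
  atom 10: aromatic c, 3 neighbours → 0 H
  atom 11: aromatic c, 3 neighbours → 0 H
  atom 12: aromatic c, 2 neighbours → 1 H
  atom 13: aromatic c, 2 neighbours → 1 H
  atom 14: aromatic c, 2 neighbours → 1 H
  atom 15: aromatic c, 3 neighbours → 0 H
  atom 16: S, bond orders sum to 1 (valence 2) → 1 H
  atom 17: aromatic c, 3 neighbours → 0 H
  atom 18: I (halogen, monovalent) → 0 H
Totals → C:13, H:6, Br:1, F:1, I:1, N:1, S:1.

C13H6BrFINS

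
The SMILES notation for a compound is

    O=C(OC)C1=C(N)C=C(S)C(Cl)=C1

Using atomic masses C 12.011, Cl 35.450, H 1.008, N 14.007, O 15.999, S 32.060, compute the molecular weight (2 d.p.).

217.67 g/mol

First, the molecular formula is C8H8ClNO2S (counting implicit H from valence).
  C: 8 × 12.011 = 96.088
  Cl: 1 × 35.450 = 35.450
  H: 8 × 1.008 = 8.064
  N: 1 × 14.007 = 14.007
  O: 2 × 15.999 = 31.998
  S: 1 × 32.060 = 32.060
Sum: 8×12.011 + 1×35.450 + 8×1.008 + 1×14.007 + 2×15.999 + 1×32.060 = 217.667 → 217.67 g/mol.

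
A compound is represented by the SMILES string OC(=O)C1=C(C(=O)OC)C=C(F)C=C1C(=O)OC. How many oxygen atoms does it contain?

Scan the SMILES for O atoms (remember two-letter symbols like Cl and Br are single atoms).
Oxygen count: 6.

6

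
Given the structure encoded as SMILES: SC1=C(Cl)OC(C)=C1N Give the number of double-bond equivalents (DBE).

Molecular formula: C5H6ClNOS.
DoU = (2C + 2 + N − H − X) / 2, where X is the halogen count and O/S are ignored.
    = (2·5 + 2 + 1 − 6 − 1) / 2 = 6 / 2 = 3.

3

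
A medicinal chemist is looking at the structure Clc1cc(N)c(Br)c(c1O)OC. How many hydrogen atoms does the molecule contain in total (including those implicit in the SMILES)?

7

Walk through each heavy atom and fill implicit hydrogens from standard valence (C 4, N 3, O 2, S 2, halogen 1); for lowercase aromatic atoms, an aromatic c carries 1 H when it has two neighbours and 0 H with three, and aromatic n carries 0 H:
  atom 1: Cl (halogen, monovalent) → 0 H
  atom 2: aromatic c, 3 neighbours → 0 H
  atom 3: aromatic c, 2 neighbours → 1 H
  atom 4: aromatic c, 3 neighbours → 0 H
  atom 5: N, bond orders sum to 1 (valence 3) → 2 H
  atom 6: aromatic c, 3 neighbours → 0 H
  atom 7: Br (halogen, monovalent) → 0 H
  atom 8: aromatic c, 3 neighbours → 0 H
  atom 9: aromatic c, 3 neighbours → 0 H
  atom 10: O, bond orders sum to 1 (valence 2) → 1 H
  atom 11: O, bond orders sum to 2 (valence 2) → 0 H
  atom 12: C, bond orders sum to 1 (valence 4) → 3 H
Total hydrogens: 7.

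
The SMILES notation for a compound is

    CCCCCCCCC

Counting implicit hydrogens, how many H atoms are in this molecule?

20

Walk through each heavy atom and fill implicit hydrogens from standard valence (C 4, N 3, O 2, S 2, halogen 1):
  atom 1: C, bond orders sum to 1 (valence 4) → 3 H
  atom 2: C, bond orders sum to 2 (valence 4) → 2 H
  atom 3: C, bond orders sum to 2 (valence 4) → 2 H
  atom 4: C, bond orders sum to 2 (valence 4) → 2 H
  atom 5: C, bond orders sum to 2 (valence 4) → 2 H
  atom 6: C, bond orders sum to 2 (valence 4) → 2 H
  atom 7: C, bond orders sum to 2 (valence 4) → 2 H
  atom 8: C, bond orders sum to 2 (valence 4) → 2 H
  atom 9: C, bond orders sum to 1 (valence 4) → 3 H
Total hydrogens: 20.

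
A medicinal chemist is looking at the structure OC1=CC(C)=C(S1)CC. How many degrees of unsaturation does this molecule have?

3

Molecular formula: C7H10OS.
DoU = (2C + 2 + N − H − X) / 2, where X is the halogen count and O/S are ignored.
    = (2·7 + 2 + 0 − 10 − 0) / 2 = 6 / 2 = 3.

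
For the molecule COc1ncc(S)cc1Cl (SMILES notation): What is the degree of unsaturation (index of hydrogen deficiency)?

Molecular formula: C6H6ClNOS.
DoU = (2C + 2 + N − H − X) / 2, where X is the halogen count and O/S are ignored.
    = (2·6 + 2 + 1 − 6 − 1) / 2 = 8 / 2 = 4.

4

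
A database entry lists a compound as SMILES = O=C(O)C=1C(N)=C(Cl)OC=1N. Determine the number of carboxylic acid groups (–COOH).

1

The carboxylic acid motif appears at heavy-atom position 2 in the SMILES.
Other groups present: 2 primary amine.
Carboxylic acid count: 1.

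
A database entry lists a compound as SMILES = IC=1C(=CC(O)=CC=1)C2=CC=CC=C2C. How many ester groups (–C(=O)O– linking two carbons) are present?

0

Scan the SMILES for the ester motif — none present.
Groups that are present: 1 hydroxyl.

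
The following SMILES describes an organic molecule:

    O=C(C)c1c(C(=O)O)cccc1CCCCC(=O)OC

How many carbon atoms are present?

Count every carbon token in the SMILES (each C, including those in ring-closure positions and inside branches).
Carbon count: 15.

15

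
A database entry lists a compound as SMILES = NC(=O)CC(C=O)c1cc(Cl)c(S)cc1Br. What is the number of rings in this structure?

In SMILES, each pair of matching ring-closure digits denotes one ring-closing bond; the number of such bonds equals the number of independent rings.
Ring-closure bonds here: 1.

1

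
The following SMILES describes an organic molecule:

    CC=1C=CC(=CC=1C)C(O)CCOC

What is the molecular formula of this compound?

C12H18O2

Walk through each heavy atom and fill implicit hydrogens from standard valence (C 4, N 3, O 2, S 2, halogen 1):
  atom 1: C, bond orders sum to 1 (valence 4) → 3 H
  atom 2: C, bond orders sum to 4 (valence 4) → 0 H
  atom 3: C, bond orders sum to 3 (valence 4) → 1 H
  atom 4: C, bond orders sum to 3 (valence 4) → 1 H
  atom 5: C, bond orders sum to 4 (valence 4) → 0 H
  atom 6: C, bond orders sum to 3 (valence 4) → 1 H
  atom 7: C, bond orders sum to 4 (valence 4) → 0 H
  atom 8: C, bond orders sum to 1 (valence 4) → 3 H
  atom 9: C, bond orders sum to 3 (valence 4) → 1 H
  atom 10: O, bond orders sum to 1 (valence 2) → 1 H
  atom 11: C, bond orders sum to 2 (valence 4) → 2 H
  atom 12: C, bond orders sum to 2 (valence 4) → 2 H
  atom 13: O, bond orders sum to 2 (valence 2) → 0 H
  atom 14: C, bond orders sum to 1 (valence 4) → 3 H
Totals → C:12, H:18, O:2.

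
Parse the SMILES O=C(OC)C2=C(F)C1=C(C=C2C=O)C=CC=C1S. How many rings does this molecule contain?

2

In SMILES, each pair of matching ring-closure digits denotes one ring-closing bond; the number of such bonds equals the number of independent rings.
Ring-closure bonds here: 2.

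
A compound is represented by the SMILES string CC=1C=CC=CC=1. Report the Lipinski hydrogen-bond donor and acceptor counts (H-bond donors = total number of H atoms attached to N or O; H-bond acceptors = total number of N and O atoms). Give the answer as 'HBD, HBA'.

0, 0

Donors: find every N or O and count the H atoms it carries.
  (no N or O atoms present)
Lipinski HBD = 0.
Acceptors: N atoms = 0, O atoms = 0 → HBA = 0.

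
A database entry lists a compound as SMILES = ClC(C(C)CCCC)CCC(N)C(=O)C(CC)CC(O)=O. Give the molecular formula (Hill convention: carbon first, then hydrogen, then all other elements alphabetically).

C16H30ClNO3

Walk through each heavy atom and fill implicit hydrogens from standard valence (C 4, N 3, O 2, S 2, halogen 1):
  atom 1: Cl (halogen, monovalent) → 0 H
  atom 2: C, bond orders sum to 3 (valence 4) → 1 H
  atom 3: C, bond orders sum to 3 (valence 4) → 1 H
  atom 4: C, bond orders sum to 1 (valence 4) → 3 H
  atom 5: C, bond orders sum to 2 (valence 4) → 2 H
  atom 6: C, bond orders sum to 2 (valence 4) → 2 H
  atom 7: C, bond orders sum to 2 (valence 4) → 2 H
  atom 8: C, bond orders sum to 1 (valence 4) → 3 H
  atom 9: C, bond orders sum to 2 (valence 4) → 2 H
  atom 10: C, bond orders sum to 2 (valence 4) → 2 H
  atom 11: C, bond orders sum to 3 (valence 4) → 1 H
  atom 12: N, bond orders sum to 1 (valence 3) → 2 H
  atom 13: C, bond orders sum to 4 (valence 4) → 0 H
  atom 14: O, bond orders sum to 2 (valence 2) → 0 H
  atom 15: C, bond orders sum to 3 (valence 4) → 1 H
  atom 16: C, bond orders sum to 2 (valence 4) → 2 H
  atom 17: C, bond orders sum to 1 (valence 4) → 3 H
  atom 18: C, bond orders sum to 2 (valence 4) → 2 H
  atom 19: C, bond orders sum to 4 (valence 4) → 0 H
  atom 20: O, bond orders sum to 1 (valence 2) → 1 H
  atom 21: O, bond orders sum to 2 (valence 2) → 0 H
Totals → C:16, H:30, Cl:1, N:1, O:3.
In Hill order: C16H30ClNO3.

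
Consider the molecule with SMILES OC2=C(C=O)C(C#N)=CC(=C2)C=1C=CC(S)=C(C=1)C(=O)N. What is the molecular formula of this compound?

Walk through each heavy atom and fill implicit hydrogens from standard valence (C 4, N 3, O 2, S 2, halogen 1):
  atom 1: O, bond orders sum to 1 (valence 2) → 1 H
  atom 2: C, bond orders sum to 4 (valence 4) → 0 H
  atom 3: C, bond orders sum to 4 (valence 4) → 0 H
  atom 4: C, bond orders sum to 3 (valence 4) → 1 H
  atom 5: O, bond orders sum to 2 (valence 2) → 0 H
  atom 6: C, bond orders sum to 4 (valence 4) → 0 H
  atom 7: C, bond orders sum to 4 (valence 4) → 0 H
  atom 8: N, bond orders sum to 3 (valence 3) → 0 H
  atom 9: C, bond orders sum to 3 (valence 4) → 1 H
  atom 10: C, bond orders sum to 4 (valence 4) → 0 H
  atom 11: C, bond orders sum to 3 (valence 4) → 1 H
  atom 12: C, bond orders sum to 4 (valence 4) → 0 H
  atom 13: C, bond orders sum to 3 (valence 4) → 1 H
  atom 14: C, bond orders sum to 3 (valence 4) → 1 H
  atom 15: C, bond orders sum to 4 (valence 4) → 0 H
  atom 16: S, bond orders sum to 1 (valence 2) → 1 H
  atom 17: C, bond orders sum to 4 (valence 4) → 0 H
  atom 18: C, bond orders sum to 3 (valence 4) → 1 H
  atom 19: C, bond orders sum to 4 (valence 4) → 0 H
  atom 20: O, bond orders sum to 2 (valence 2) → 0 H
  atom 21: N, bond orders sum to 1 (valence 3) → 2 H
Totals → C:15, H:10, N:2, O:3, S:1.
In Hill order: C15H10N2O3S.

C15H10N2O3S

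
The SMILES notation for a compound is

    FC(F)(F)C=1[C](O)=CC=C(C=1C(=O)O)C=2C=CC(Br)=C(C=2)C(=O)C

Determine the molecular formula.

Walk through each heavy atom and fill implicit hydrogens from standard valence (C 4, N 3, O 2, S 2, halogen 1):
  atom 1: F (halogen, monovalent) → 0 H
  atom 2: C, bond orders sum to 4 (valence 4) → 0 H
  atom 3: F (halogen, monovalent) → 0 H
  atom 4: F (halogen, monovalent) → 0 H
  atom 5: C, bond orders sum to 4 (valence 4) → 0 H
  atom 6: C with explicit H count 0
  atom 7: O, bond orders sum to 1 (valence 2) → 1 H
  atom 8: C, bond orders sum to 3 (valence 4) → 1 H
  atom 9: C, bond orders sum to 3 (valence 4) → 1 H
  atom 10: C, bond orders sum to 4 (valence 4) → 0 H
  atom 11: C, bond orders sum to 4 (valence 4) → 0 H
  atom 12: C, bond orders sum to 4 (valence 4) → 0 H
  atom 13: O, bond orders sum to 2 (valence 2) → 0 H
  atom 14: O, bond orders sum to 1 (valence 2) → 1 H
  atom 15: C, bond orders sum to 4 (valence 4) → 0 H
  atom 16: C, bond orders sum to 3 (valence 4) → 1 H
  atom 17: C, bond orders sum to 3 (valence 4) → 1 H
  atom 18: C, bond orders sum to 4 (valence 4) → 0 H
  atom 19: Br (halogen, monovalent) → 0 H
  atom 20: C, bond orders sum to 4 (valence 4) → 0 H
  atom 21: C, bond orders sum to 3 (valence 4) → 1 H
  atom 22: C, bond orders sum to 4 (valence 4) → 0 H
  atom 23: O, bond orders sum to 2 (valence 2) → 0 H
  atom 24: C, bond orders sum to 1 (valence 4) → 3 H
Totals → C:16, H:10, Br:1, F:3, O:4.
In Hill order: C16H10BrF3O4.

C16H10BrF3O4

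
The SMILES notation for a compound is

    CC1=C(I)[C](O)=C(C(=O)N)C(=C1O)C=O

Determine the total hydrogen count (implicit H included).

Walk through each heavy atom and fill implicit hydrogens from standard valence (C 4, N 3, O 2, S 2, halogen 1):
  atom 1: C, bond orders sum to 1 (valence 4) → 3 H
  atom 2: C, bond orders sum to 4 (valence 4) → 0 H
  atom 3: C, bond orders sum to 4 (valence 4) → 0 H
  atom 4: I (halogen, monovalent) → 0 H
  atom 5: C with explicit H count 0
  atom 6: O, bond orders sum to 1 (valence 2) → 1 H
  atom 7: C, bond orders sum to 4 (valence 4) → 0 H
  atom 8: C, bond orders sum to 4 (valence 4) → 0 H
  atom 9: O, bond orders sum to 2 (valence 2) → 0 H
  atom 10: N, bond orders sum to 1 (valence 3) → 2 H
  atom 11: C, bond orders sum to 4 (valence 4) → 0 H
  atom 12: C, bond orders sum to 4 (valence 4) → 0 H
  atom 13: O, bond orders sum to 1 (valence 2) → 1 H
  atom 14: C, bond orders sum to 3 (valence 4) → 1 H
  atom 15: O, bond orders sum to 2 (valence 2) → 0 H
Total hydrogens: 8.

8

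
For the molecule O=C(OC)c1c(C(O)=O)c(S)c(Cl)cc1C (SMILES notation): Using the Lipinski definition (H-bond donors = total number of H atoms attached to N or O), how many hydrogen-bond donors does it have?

1

Donors: find every N or O and count the H atoms it carries.
  atom 1 (O): bond orders sum to 2 → 0 H
  atom 3 (O): bond orders sum to 2 → 0 H
  atom 8 (O): bond orders sum to 1 → 1 H
  atom 9 (O): bond orders sum to 2 → 0 H
Lipinski HBD = 1.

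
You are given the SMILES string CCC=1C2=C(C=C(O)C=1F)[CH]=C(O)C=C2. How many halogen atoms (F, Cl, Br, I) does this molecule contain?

1

Halogen atoms appear at heavy-atom position 10 (1×F).
Other groups present: 2 hydroxyl.
Halogen count: 1.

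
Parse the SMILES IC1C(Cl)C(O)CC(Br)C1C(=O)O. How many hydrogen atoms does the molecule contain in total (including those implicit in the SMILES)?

9

Walk through each heavy atom and fill implicit hydrogens from standard valence (C 4, N 3, O 2, S 2, halogen 1):
  atom 1: I (halogen, monovalent) → 0 H
  atom 2: C, bond orders sum to 3 (valence 4) → 1 H
  atom 3: C, bond orders sum to 3 (valence 4) → 1 H
  atom 4: Cl (halogen, monovalent) → 0 H
  atom 5: C, bond orders sum to 3 (valence 4) → 1 H
  atom 6: O, bond orders sum to 1 (valence 2) → 1 H
  atom 7: C, bond orders sum to 2 (valence 4) → 2 H
  atom 8: C, bond orders sum to 3 (valence 4) → 1 H
  atom 9: Br (halogen, monovalent) → 0 H
  atom 10: C, bond orders sum to 3 (valence 4) → 1 H
  atom 11: C, bond orders sum to 4 (valence 4) → 0 H
  atom 12: O, bond orders sum to 2 (valence 2) → 0 H
  atom 13: O, bond orders sum to 1 (valence 2) → 1 H
Total hydrogens: 9.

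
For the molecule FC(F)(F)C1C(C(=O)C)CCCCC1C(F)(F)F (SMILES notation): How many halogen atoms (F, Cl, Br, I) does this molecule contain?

6

Halogen atoms appear at heavy-atom positions 1, 3, 4, 16, 17, 18 (6×F).
Other groups present: 1 ketone.
Halogen count: 6.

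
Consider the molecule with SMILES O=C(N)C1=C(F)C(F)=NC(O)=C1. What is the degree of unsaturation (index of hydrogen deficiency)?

Degree of unsaturation = (number of rings) + (number of π bonds).
Ring closures in the SMILES: 1.
π bonds: 4 double bonds (each 1 DoU) → 4 DoU from unsaturation.
Total DoU = 1 + 4 = 5.

5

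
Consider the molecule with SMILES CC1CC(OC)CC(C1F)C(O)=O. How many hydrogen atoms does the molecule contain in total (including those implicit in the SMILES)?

15

Walk through each heavy atom and fill implicit hydrogens from standard valence (C 4, N 3, O 2, S 2, halogen 1):
  atom 1: C, bond orders sum to 1 (valence 4) → 3 H
  atom 2: C, bond orders sum to 3 (valence 4) → 1 H
  atom 3: C, bond orders sum to 2 (valence 4) → 2 H
  atom 4: C, bond orders sum to 3 (valence 4) → 1 H
  atom 5: O, bond orders sum to 2 (valence 2) → 0 H
  atom 6: C, bond orders sum to 1 (valence 4) → 3 H
  atom 7: C, bond orders sum to 2 (valence 4) → 2 H
  atom 8: C, bond orders sum to 3 (valence 4) → 1 H
  atom 9: C, bond orders sum to 3 (valence 4) → 1 H
  atom 10: F (halogen, monovalent) → 0 H
  atom 11: C, bond orders sum to 4 (valence 4) → 0 H
  atom 12: O, bond orders sum to 1 (valence 2) → 1 H
  atom 13: O, bond orders sum to 2 (valence 2) → 0 H
Total hydrogens: 15.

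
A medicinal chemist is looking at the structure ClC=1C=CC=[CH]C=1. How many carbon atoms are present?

Count every carbon token in the SMILES (each C, including those in ring-closure positions and inside branches).
Carbon count: 6.

6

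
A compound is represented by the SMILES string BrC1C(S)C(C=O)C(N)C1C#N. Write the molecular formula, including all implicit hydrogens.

Walk through each heavy atom and fill implicit hydrogens from standard valence (C 4, N 3, O 2, S 2, halogen 1):
  atom 1: Br (halogen, monovalent) → 0 H
  atom 2: C, bond orders sum to 3 (valence 4) → 1 H
  atom 3: C, bond orders sum to 3 (valence 4) → 1 H
  atom 4: S, bond orders sum to 1 (valence 2) → 1 H
  atom 5: C, bond orders sum to 3 (valence 4) → 1 H
  atom 6: C, bond orders sum to 3 (valence 4) → 1 H
  atom 7: O, bond orders sum to 2 (valence 2) → 0 H
  atom 8: C, bond orders sum to 3 (valence 4) → 1 H
  atom 9: N, bond orders sum to 1 (valence 3) → 2 H
  atom 10: C, bond orders sum to 3 (valence 4) → 1 H
  atom 11: C, bond orders sum to 4 (valence 4) → 0 H
  atom 12: N, bond orders sum to 3 (valence 3) → 0 H
Totals → C:7, H:9, Br:1, N:2, O:1, S:1.

C7H9BrN2OS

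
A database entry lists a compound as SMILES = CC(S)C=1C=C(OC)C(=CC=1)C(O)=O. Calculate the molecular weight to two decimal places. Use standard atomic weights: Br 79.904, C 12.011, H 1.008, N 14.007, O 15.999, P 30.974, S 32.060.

First, the molecular formula is C10H12O3S (counting implicit H from valence).
  C: 10 × 12.011 = 120.110
  H: 12 × 1.008 = 12.096
  O: 3 × 15.999 = 47.997
  S: 1 × 32.060 = 32.060
Sum: 10×12.011 + 12×1.008 + 3×15.999 + 1×32.060 = 212.263 → 212.26 g/mol.

212.26 g/mol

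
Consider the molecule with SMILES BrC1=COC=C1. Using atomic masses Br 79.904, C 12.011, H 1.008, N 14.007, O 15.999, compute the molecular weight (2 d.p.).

146.97 g/mol

First, the molecular formula is C4H3BrO (counting implicit H from valence).
  Br: 1 × 79.904 = 79.904
  C: 4 × 12.011 = 48.044
  H: 3 × 1.008 = 3.024
  O: 1 × 15.999 = 15.999
Sum: 1×79.904 + 4×12.011 + 3×1.008 + 1×15.999 = 146.971 → 146.97 g/mol.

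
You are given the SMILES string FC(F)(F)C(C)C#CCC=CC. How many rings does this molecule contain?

In SMILES, each pair of matching ring-closure digits denotes one ring-closing bond; the number of such bonds equals the number of independent rings.
Ring-closure bonds here: 0.

0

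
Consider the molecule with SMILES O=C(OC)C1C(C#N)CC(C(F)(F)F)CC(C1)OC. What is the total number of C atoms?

12

Count every carbon token in the SMILES (each C, including those in ring-closure positions and inside branches).
Carbon count: 12.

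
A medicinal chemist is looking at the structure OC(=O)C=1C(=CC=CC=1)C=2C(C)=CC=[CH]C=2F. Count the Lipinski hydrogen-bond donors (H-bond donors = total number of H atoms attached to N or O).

1

Donors: find every N or O and count the H atoms it carries.
  atom 1 (O): bond orders sum to 1 → 1 H
  atom 3 (O): bond orders sum to 2 → 0 H
Lipinski HBD = 1.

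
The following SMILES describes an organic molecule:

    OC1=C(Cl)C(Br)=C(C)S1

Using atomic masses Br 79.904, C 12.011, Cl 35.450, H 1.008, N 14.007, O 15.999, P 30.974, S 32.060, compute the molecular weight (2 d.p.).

227.50 g/mol

First, the molecular formula is C5H4BrClOS (counting implicit H from valence).
  Br: 1 × 79.904 = 79.904
  C: 5 × 12.011 = 60.055
  Cl: 1 × 35.450 = 35.450
  H: 4 × 1.008 = 4.032
  O: 1 × 15.999 = 15.999
  S: 1 × 32.060 = 32.060
Sum: 1×79.904 + 5×12.011 + 1×35.450 + 4×1.008 + 1×15.999 + 1×32.060 = 227.500 → 227.50 g/mol.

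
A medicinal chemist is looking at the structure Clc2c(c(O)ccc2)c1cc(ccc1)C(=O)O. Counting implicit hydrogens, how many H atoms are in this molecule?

Walk through each heavy atom and fill implicit hydrogens from standard valence (C 4, N 3, O 2, S 2, halogen 1); for lowercase aromatic atoms, an aromatic c carries 1 H when it has two neighbours and 0 H with three, and aromatic n carries 0 H:
  atom 1: Cl (halogen, monovalent) → 0 H
  atom 2: aromatic c, 3 neighbours → 0 H
  atom 3: aromatic c, 3 neighbours → 0 H
  atom 4: aromatic c, 3 neighbours → 0 H
  atom 5: O, bond orders sum to 1 (valence 2) → 1 H
  atom 6: aromatic c, 2 neighbours → 1 H
  atom 7: aromatic c, 2 neighbours → 1 H
  atom 8: aromatic c, 2 neighbours → 1 H
  atom 9: aromatic c, 3 neighbours → 0 H
  atom 10: aromatic c, 2 neighbours → 1 H
  atom 11: aromatic c, 3 neighbours → 0 H
  atom 12: aromatic c, 2 neighbours → 1 H
  atom 13: aromatic c, 2 neighbours → 1 H
  atom 14: aromatic c, 2 neighbours → 1 H
  atom 15: C, bond orders sum to 4 (valence 4) → 0 H
  atom 16: O, bond orders sum to 2 (valence 2) → 0 H
  atom 17: O, bond orders sum to 1 (valence 2) → 1 H
Total hydrogens: 9.

9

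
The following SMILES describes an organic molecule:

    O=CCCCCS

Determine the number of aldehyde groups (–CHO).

1

The aldehyde motif appears at heavy-atom position 2 in the SMILES.
Other groups present: 1 thiol.
Aldehyde count: 1.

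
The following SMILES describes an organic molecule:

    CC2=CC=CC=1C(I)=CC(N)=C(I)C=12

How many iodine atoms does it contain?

Scan the SMILES for I atoms (remember two-letter symbols like Cl and Br are single atoms).
Iodine count: 2.

2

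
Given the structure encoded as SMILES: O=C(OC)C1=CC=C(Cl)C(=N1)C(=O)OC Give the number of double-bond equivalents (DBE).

Molecular formula: C9H8ClNO4.
DoU = (2C + 2 + N − H − X) / 2, where X is the halogen count and O/S are ignored.
    = (2·9 + 2 + 1 − 8 − 1) / 2 = 12 / 2 = 6.

6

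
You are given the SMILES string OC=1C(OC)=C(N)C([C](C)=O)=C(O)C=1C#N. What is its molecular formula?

C10H10N2O4

Walk through each heavy atom and fill implicit hydrogens from standard valence (C 4, N 3, O 2, S 2, halogen 1):
  atom 1: O, bond orders sum to 1 (valence 2) → 1 H
  atom 2: C, bond orders sum to 4 (valence 4) → 0 H
  atom 3: C, bond orders sum to 4 (valence 4) → 0 H
  atom 4: O, bond orders sum to 2 (valence 2) → 0 H
  atom 5: C, bond orders sum to 1 (valence 4) → 3 H
  atom 6: C, bond orders sum to 4 (valence 4) → 0 H
  atom 7: N, bond orders sum to 1 (valence 3) → 2 H
  atom 8: C, bond orders sum to 4 (valence 4) → 0 H
  atom 9: C with explicit H count 0
  atom 10: C, bond orders sum to 1 (valence 4) → 3 H
  atom 11: O, bond orders sum to 2 (valence 2) → 0 H
  atom 12: C, bond orders sum to 4 (valence 4) → 0 H
  atom 13: O, bond orders sum to 1 (valence 2) → 1 H
  atom 14: C, bond orders sum to 4 (valence 4) → 0 H
  atom 15: C, bond orders sum to 4 (valence 4) → 0 H
  atom 16: N, bond orders sum to 3 (valence 3) → 0 H
Totals → C:10, H:10, N:2, O:4.
In Hill order: C10H10N2O4.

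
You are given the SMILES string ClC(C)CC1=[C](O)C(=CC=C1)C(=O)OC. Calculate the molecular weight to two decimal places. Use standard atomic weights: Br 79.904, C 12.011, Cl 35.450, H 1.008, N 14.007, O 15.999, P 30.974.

228.67 g/mol

First, the molecular formula is C11H13ClO3 (counting implicit H from valence).
  C: 11 × 12.011 = 132.121
  Cl: 1 × 35.450 = 35.450
  H: 13 × 1.008 = 13.104
  O: 3 × 15.999 = 47.997
Sum: 11×12.011 + 1×35.450 + 13×1.008 + 3×15.999 = 228.672 → 228.67 g/mol.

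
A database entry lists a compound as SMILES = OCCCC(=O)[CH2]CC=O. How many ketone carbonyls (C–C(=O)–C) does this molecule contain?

The ketone motif appears at heavy-atom position 5 in the SMILES.
Other groups present: 1 aldehyde, 1 hydroxyl.
Ketone count: 1.

1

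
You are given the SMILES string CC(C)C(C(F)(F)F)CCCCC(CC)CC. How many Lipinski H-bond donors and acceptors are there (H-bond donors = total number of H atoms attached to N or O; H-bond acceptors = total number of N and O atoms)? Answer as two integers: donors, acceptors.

0, 0

Donors: find every N or O and count the H atoms it carries.
  (no N or O atoms present)
Lipinski HBD = 0.
Acceptors: N atoms = 0, O atoms = 0 → HBA = 0.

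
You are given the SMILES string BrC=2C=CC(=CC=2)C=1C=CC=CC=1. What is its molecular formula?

Walk through each heavy atom and fill implicit hydrogens from standard valence (C 4, N 3, O 2, S 2, halogen 1):
  atom 1: Br (halogen, monovalent) → 0 H
  atom 2: C, bond orders sum to 4 (valence 4) → 0 H
  atom 3: C, bond orders sum to 3 (valence 4) → 1 H
  atom 4: C, bond orders sum to 3 (valence 4) → 1 H
  atom 5: C, bond orders sum to 4 (valence 4) → 0 H
  atom 6: C, bond orders sum to 3 (valence 4) → 1 H
  atom 7: C, bond orders sum to 3 (valence 4) → 1 H
  atom 8: C, bond orders sum to 4 (valence 4) → 0 H
  atom 9: C, bond orders sum to 3 (valence 4) → 1 H
  atom 10: C, bond orders sum to 3 (valence 4) → 1 H
  atom 11: C, bond orders sum to 3 (valence 4) → 1 H
  atom 12: C, bond orders sum to 3 (valence 4) → 1 H
  atom 13: C, bond orders sum to 3 (valence 4) → 1 H
Totals → C:12, H:9, Br:1.

C12H9Br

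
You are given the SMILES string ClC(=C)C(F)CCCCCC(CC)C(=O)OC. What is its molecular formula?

Walk through each heavy atom and fill implicit hydrogens from standard valence (C 4, N 3, O 2, S 2, halogen 1):
  atom 1: Cl (halogen, monovalent) → 0 H
  atom 2: C, bond orders sum to 4 (valence 4) → 0 H
  atom 3: C, bond orders sum to 2 (valence 4) → 2 H
  atom 4: C, bond orders sum to 3 (valence 4) → 1 H
  atom 5: F (halogen, monovalent) → 0 H
  atom 6: C, bond orders sum to 2 (valence 4) → 2 H
  atom 7: C, bond orders sum to 2 (valence 4) → 2 H
  atom 8: C, bond orders sum to 2 (valence 4) → 2 H
  atom 9: C, bond orders sum to 2 (valence 4) → 2 H
  atom 10: C, bond orders sum to 2 (valence 4) → 2 H
  atom 11: C, bond orders sum to 3 (valence 4) → 1 H
  atom 12: C, bond orders sum to 2 (valence 4) → 2 H
  atom 13: C, bond orders sum to 1 (valence 4) → 3 H
  atom 14: C, bond orders sum to 4 (valence 4) → 0 H
  atom 15: O, bond orders sum to 2 (valence 2) → 0 H
  atom 16: O, bond orders sum to 2 (valence 2) → 0 H
  atom 17: C, bond orders sum to 1 (valence 4) → 3 H
Totals → C:13, H:22, Cl:1, F:1, O:2.

C13H22ClFO2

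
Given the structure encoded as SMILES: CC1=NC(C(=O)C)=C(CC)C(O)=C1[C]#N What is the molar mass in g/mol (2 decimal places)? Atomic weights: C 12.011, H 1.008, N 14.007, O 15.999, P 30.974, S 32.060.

First, the molecular formula is C11H12N2O2 (counting implicit H from valence).
  C: 11 × 12.011 = 132.121
  H: 12 × 1.008 = 12.096
  N: 2 × 14.007 = 28.014
  O: 2 × 15.999 = 31.998
Sum: 11×12.011 + 12×1.008 + 2×14.007 + 2×15.999 = 204.229 → 204.23 g/mol.

204.23 g/mol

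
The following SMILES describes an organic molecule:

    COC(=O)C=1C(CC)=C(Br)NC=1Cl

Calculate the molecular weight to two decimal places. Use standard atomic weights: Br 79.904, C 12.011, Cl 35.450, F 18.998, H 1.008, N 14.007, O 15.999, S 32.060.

First, the molecular formula is C8H9BrClNO2 (counting implicit H from valence).
  Br: 1 × 79.904 = 79.904
  C: 8 × 12.011 = 96.088
  Cl: 1 × 35.450 = 35.450
  H: 9 × 1.008 = 9.072
  N: 1 × 14.007 = 14.007
  O: 2 × 15.999 = 31.998
Sum: 1×79.904 + 8×12.011 + 1×35.450 + 9×1.008 + 1×14.007 + 2×15.999 = 266.519 → 266.52 g/mol.

266.52 g/mol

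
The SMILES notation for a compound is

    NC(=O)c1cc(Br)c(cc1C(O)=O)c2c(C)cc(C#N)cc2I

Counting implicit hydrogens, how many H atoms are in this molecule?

Walk through each heavy atom and fill implicit hydrogens from standard valence (C 4, N 3, O 2, S 2, halogen 1); for lowercase aromatic atoms, an aromatic c carries 1 H when it has two neighbours and 0 H with three, and aromatic n carries 0 H:
  atom 1: N, bond orders sum to 1 (valence 3) → 2 H
  atom 2: C, bond orders sum to 4 (valence 4) → 0 H
  atom 3: O, bond orders sum to 2 (valence 2) → 0 H
  atom 4: aromatic c, 3 neighbours → 0 H
  atom 5: aromatic c, 2 neighbours → 1 H
  atom 6: aromatic c, 3 neighbours → 0 H
  atom 7: Br (halogen, monovalent) → 0 H
  atom 8: aromatic c, 3 neighbours → 0 H
  atom 9: aromatic c, 2 neighbours → 1 H
  atom 10: aromatic c, 3 neighbours → 0 H
  atom 11: C, bond orders sum to 4 (valence 4) → 0 H
  atom 12: O, bond orders sum to 1 (valence 2) → 1 H
  atom 13: O, bond orders sum to 2 (valence 2) → 0 H
  atom 14: aromatic c, 3 neighbours → 0 H
  atom 15: aromatic c, 3 neighbours → 0 H
  atom 16: C, bond orders sum to 1 (valence 4) → 3 H
  atom 17: aromatic c, 2 neighbours → 1 H
  atom 18: aromatic c, 3 neighbours → 0 H
  atom 19: C, bond orders sum to 4 (valence 4) → 0 H
  atom 20: N, bond orders sum to 3 (valence 3) → 0 H
  atom 21: aromatic c, 2 neighbours → 1 H
  atom 22: aromatic c, 3 neighbours → 0 H
  atom 23: I (halogen, monovalent) → 0 H
Total hydrogens: 10.

10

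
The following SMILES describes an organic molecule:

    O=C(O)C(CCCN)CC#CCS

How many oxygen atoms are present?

Scan the SMILES for O atoms (remember two-letter symbols like Cl and Br are single atoms).
Oxygen count: 2.

2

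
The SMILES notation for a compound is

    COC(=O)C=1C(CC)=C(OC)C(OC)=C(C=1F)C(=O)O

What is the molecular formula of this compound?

Walk through each heavy atom and fill implicit hydrogens from standard valence (C 4, N 3, O 2, S 2, halogen 1):
  atom 1: C, bond orders sum to 1 (valence 4) → 3 H
  atom 2: O, bond orders sum to 2 (valence 2) → 0 H
  atom 3: C, bond orders sum to 4 (valence 4) → 0 H
  atom 4: O, bond orders sum to 2 (valence 2) → 0 H
  atom 5: C, bond orders sum to 4 (valence 4) → 0 H
  atom 6: C, bond orders sum to 4 (valence 4) → 0 H
  atom 7: C, bond orders sum to 2 (valence 4) → 2 H
  atom 8: C, bond orders sum to 1 (valence 4) → 3 H
  atom 9: C, bond orders sum to 4 (valence 4) → 0 H
  atom 10: O, bond orders sum to 2 (valence 2) → 0 H
  atom 11: C, bond orders sum to 1 (valence 4) → 3 H
  atom 12: C, bond orders sum to 4 (valence 4) → 0 H
  atom 13: O, bond orders sum to 2 (valence 2) → 0 H
  atom 14: C, bond orders sum to 1 (valence 4) → 3 H
  atom 15: C, bond orders sum to 4 (valence 4) → 0 H
  atom 16: C, bond orders sum to 4 (valence 4) → 0 H
  atom 17: F (halogen, monovalent) → 0 H
  atom 18: C, bond orders sum to 4 (valence 4) → 0 H
  atom 19: O, bond orders sum to 2 (valence 2) → 0 H
  atom 20: O, bond orders sum to 1 (valence 2) → 1 H
Totals → C:13, H:15, F:1, O:6.
In Hill order: C13H15FO6.

C13H15FO6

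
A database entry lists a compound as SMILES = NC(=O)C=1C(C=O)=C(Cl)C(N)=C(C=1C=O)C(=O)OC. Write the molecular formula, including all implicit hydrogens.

Walk through each heavy atom and fill implicit hydrogens from standard valence (C 4, N 3, O 2, S 2, halogen 1):
  atom 1: N, bond orders sum to 1 (valence 3) → 2 H
  atom 2: C, bond orders sum to 4 (valence 4) → 0 H
  atom 3: O, bond orders sum to 2 (valence 2) → 0 H
  atom 4: C, bond orders sum to 4 (valence 4) → 0 H
  atom 5: C, bond orders sum to 4 (valence 4) → 0 H
  atom 6: C, bond orders sum to 3 (valence 4) → 1 H
  atom 7: O, bond orders sum to 2 (valence 2) → 0 H
  atom 8: C, bond orders sum to 4 (valence 4) → 0 H
  atom 9: Cl (halogen, monovalent) → 0 H
  atom 10: C, bond orders sum to 4 (valence 4) → 0 H
  atom 11: N, bond orders sum to 1 (valence 3) → 2 H
  atom 12: C, bond orders sum to 4 (valence 4) → 0 H
  atom 13: C, bond orders sum to 4 (valence 4) → 0 H
  atom 14: C, bond orders sum to 3 (valence 4) → 1 H
  atom 15: O, bond orders sum to 2 (valence 2) → 0 H
  atom 16: C, bond orders sum to 4 (valence 4) → 0 H
  atom 17: O, bond orders sum to 2 (valence 2) → 0 H
  atom 18: O, bond orders sum to 2 (valence 2) → 0 H
  atom 19: C, bond orders sum to 1 (valence 4) → 3 H
Totals → C:11, H:9, Cl:1, N:2, O:5.

C11H9ClN2O5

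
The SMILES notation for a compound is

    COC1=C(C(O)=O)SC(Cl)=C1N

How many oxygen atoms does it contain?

Scan the SMILES for O atoms (remember two-letter symbols like Cl and Br are single atoms).
Oxygen count: 3.

3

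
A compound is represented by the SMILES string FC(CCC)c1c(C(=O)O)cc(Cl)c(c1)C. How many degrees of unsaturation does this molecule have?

5

Molecular formula: C12H14ClFO2.
DoU = (2C + 2 + N − H − X) / 2, where X is the halogen count and O/S are ignored.
    = (2·12 + 2 + 0 − 14 − 2) / 2 = 10 / 2 = 5.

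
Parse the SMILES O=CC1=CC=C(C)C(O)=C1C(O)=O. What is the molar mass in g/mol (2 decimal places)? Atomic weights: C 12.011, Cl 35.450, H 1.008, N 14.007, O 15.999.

180.16 g/mol

First, the molecular formula is C9H8O4 (counting implicit H from valence).
  C: 9 × 12.011 = 108.099
  H: 8 × 1.008 = 8.064
  O: 4 × 15.999 = 63.996
Sum: 9×12.011 + 8×1.008 + 4×15.999 = 180.159 → 180.16 g/mol.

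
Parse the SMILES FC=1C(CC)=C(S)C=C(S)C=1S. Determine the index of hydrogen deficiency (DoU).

4

Degree of unsaturation = (number of rings) + (number of π bonds).
Ring closures in the SMILES: 1.
π bonds: 3 double bonds (each 1 DoU) → 3 DoU from unsaturation.
Total DoU = 1 + 3 = 4.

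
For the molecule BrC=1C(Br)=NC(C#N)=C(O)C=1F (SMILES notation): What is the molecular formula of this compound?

Walk through each heavy atom and fill implicit hydrogens from standard valence (C 4, N 3, O 2, S 2, halogen 1):
  atom 1: Br (halogen, monovalent) → 0 H
  atom 2: C, bond orders sum to 4 (valence 4) → 0 H
  atom 3: C, bond orders sum to 4 (valence 4) → 0 H
  atom 4: Br (halogen, monovalent) → 0 H
  atom 5: N, bond orders sum to 3 (valence 3) → 0 H
  atom 6: C, bond orders sum to 4 (valence 4) → 0 H
  atom 7: C, bond orders sum to 4 (valence 4) → 0 H
  atom 8: N, bond orders sum to 3 (valence 3) → 0 H
  atom 9: C, bond orders sum to 4 (valence 4) → 0 H
  atom 10: O, bond orders sum to 1 (valence 2) → 1 H
  atom 11: C, bond orders sum to 4 (valence 4) → 0 H
  atom 12: F (halogen, monovalent) → 0 H
Totals → C:6, H:1, Br:2, F:1, N:2, O:1.

C6HBr2FN2O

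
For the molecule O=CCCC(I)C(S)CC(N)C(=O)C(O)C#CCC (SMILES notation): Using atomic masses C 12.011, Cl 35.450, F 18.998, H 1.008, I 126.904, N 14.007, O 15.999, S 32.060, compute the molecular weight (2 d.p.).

397.27 g/mol

First, the molecular formula is C13H20INO3S (counting implicit H from valence).
  C: 13 × 12.011 = 156.143
  H: 20 × 1.008 = 20.160
  I: 1 × 126.904 = 126.904
  N: 1 × 14.007 = 14.007
  O: 3 × 15.999 = 47.997
  S: 1 × 32.060 = 32.060
Sum: 13×12.011 + 20×1.008 + 1×126.904 + 1×14.007 + 3×15.999 + 1×32.060 = 397.271 → 397.27 g/mol.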